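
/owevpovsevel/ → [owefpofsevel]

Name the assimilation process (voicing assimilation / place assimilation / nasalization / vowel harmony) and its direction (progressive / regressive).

voicing assimilation, regressive

/v/→[f] /v/→[f].
Each target copies a feature from the following segment, so the direction is regressive.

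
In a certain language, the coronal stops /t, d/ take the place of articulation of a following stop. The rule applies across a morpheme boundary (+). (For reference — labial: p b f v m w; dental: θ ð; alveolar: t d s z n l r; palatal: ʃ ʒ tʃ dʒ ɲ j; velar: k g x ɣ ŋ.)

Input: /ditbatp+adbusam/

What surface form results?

[dipbapp+abbusam]

/t/ before /b/ (labial) → [p]
/t/ before /p/ (labial) → [p]
/d/ before /b/ (labial) → [b]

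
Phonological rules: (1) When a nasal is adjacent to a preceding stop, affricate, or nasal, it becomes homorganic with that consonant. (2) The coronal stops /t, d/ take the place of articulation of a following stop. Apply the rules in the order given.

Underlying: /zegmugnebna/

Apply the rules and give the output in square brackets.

Rule 1: /m/ after /g/ (velar) → [ŋ]
Rule 1: /n/ after /g/ (velar) → [ŋ]
Rule 1: /n/ after /b/ (labial) → [m]
After rule 1: zegŋugŋebma
Rule 2: no segment meets the rule's conditions; no change.

[zegŋugŋebma]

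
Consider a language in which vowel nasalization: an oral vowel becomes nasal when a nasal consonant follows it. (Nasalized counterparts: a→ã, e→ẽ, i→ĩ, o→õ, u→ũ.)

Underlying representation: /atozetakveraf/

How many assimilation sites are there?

No segment meets the rule's conditions.

0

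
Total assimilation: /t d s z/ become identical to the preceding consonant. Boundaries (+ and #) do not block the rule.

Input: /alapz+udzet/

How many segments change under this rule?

2

/z/ after /p/ → [p] (total assimilation)
/z/ after /d/ → [d] (total assimilation)
2 segments change.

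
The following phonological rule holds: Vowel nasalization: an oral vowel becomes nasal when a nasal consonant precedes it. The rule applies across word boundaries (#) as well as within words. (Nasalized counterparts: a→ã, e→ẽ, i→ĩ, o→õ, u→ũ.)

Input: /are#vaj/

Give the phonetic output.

[are#vaj]

no segment meets the rule's conditions; no change.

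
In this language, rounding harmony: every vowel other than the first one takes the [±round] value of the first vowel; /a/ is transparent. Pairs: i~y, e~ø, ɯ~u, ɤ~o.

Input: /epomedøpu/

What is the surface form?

[epɤmedepɯ]

/o/ harmonizes with /e/ ([-round]) → [ɤ]
/ø/ harmonizes with /e/ ([-round]) → [e]
/u/ harmonizes with /e/ ([-round]) → [ɯ]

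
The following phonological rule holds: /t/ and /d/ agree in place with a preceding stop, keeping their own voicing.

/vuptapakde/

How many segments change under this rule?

2

/t/ after /p/ (labial) → [p]
/d/ after /k/ (velar) → [g]
2 segments change.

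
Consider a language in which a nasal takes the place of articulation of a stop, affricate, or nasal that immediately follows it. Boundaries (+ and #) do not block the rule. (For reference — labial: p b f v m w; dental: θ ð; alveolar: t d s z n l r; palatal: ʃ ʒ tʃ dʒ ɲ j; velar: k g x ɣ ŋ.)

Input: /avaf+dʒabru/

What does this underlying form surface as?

[avaf+dʒabru]

no segment meets the rule's conditions; no change.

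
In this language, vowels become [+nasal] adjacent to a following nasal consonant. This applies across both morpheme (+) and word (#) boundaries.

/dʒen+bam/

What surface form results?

/e/ before nasal /n/ → [ẽ]
/a/ before nasal /m/ → [ã]

[dʒẽn+bãm]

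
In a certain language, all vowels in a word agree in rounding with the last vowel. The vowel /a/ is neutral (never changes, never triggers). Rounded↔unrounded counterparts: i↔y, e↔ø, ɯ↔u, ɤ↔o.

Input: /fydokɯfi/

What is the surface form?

[fidɤkɯfi]

/y/ harmonizes with /i/ ([-round]) → [i]
/o/ harmonizes with /i/ ([-round]) → [ɤ]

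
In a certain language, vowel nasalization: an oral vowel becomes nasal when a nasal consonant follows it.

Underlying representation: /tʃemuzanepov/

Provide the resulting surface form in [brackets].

[tʃẽmuzãnepov]

/e/ before nasal /m/ → [ẽ]
/a/ before nasal /n/ → [ã]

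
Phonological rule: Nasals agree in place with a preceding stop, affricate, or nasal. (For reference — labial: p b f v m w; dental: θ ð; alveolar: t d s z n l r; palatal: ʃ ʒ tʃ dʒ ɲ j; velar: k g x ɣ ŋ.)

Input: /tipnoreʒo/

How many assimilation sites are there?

/n/ after /p/ (labial) → [m]
1 segment changes.

1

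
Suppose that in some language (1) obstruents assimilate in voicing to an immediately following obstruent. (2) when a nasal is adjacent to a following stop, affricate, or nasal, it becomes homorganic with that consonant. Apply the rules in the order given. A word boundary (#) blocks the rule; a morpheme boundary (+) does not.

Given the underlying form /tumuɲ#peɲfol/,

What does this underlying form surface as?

Rule 1: no segment meets the rule's conditions; no change.
After rule 1: tumuɲ#peɲfol
Rule 2: no segment meets the rule's conditions; no change.

[tumuɲ#peɲfol]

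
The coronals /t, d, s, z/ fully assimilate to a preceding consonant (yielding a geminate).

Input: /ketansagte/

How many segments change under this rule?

2

/s/ after /n/ → [n] (total assimilation)
/t/ after /g/ → [g] (total assimilation)
2 segments change.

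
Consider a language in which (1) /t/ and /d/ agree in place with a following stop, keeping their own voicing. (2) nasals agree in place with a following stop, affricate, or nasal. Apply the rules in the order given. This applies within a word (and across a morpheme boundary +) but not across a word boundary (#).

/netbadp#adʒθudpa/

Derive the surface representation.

Rule 1: /t/ before /b/ (labial) → [p]
Rule 1: /d/ before /p/ (labial) → [b]
Rule 1: /d/ before /p/ (labial) → [b]
After rule 1: nepbabp#adʒθubpa
Rule 2: no segment meets the rule's conditions; no change.

[nepbabp#adʒθubpa]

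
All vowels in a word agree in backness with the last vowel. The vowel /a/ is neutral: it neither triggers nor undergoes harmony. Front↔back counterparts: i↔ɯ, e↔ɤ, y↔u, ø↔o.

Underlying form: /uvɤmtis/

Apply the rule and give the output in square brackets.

/u/ harmonizes with /i/ ([-back]) → [y]
/ɤ/ harmonizes with /i/ ([-back]) → [e]

[yvemtis]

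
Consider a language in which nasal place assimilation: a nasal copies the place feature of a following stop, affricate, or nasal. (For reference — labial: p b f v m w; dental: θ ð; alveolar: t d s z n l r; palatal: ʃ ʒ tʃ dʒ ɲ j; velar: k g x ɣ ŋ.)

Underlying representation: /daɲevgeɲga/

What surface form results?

[daɲevgeŋga]

/ɲ/ before /g/ (velar) → [ŋ]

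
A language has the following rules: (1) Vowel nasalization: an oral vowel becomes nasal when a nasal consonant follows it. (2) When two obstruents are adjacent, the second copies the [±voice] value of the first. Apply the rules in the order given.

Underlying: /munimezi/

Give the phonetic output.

Rule 1: /u/ before nasal /n/ → [ũ]
Rule 1: /i/ before nasal /m/ → [ĩ]
After rule 1: mũnĩmezi
Rule 2: no segment meets the rule's conditions; no change.

[mũnĩmezi]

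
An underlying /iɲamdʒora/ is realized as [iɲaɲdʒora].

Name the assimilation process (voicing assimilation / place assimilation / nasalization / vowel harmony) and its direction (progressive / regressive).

place assimilation, regressive

/m/→[ɲ].
Each target copies a feature from the following segment, so the direction is regressive.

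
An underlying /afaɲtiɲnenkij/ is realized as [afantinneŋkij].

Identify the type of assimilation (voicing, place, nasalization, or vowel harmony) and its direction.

place assimilation, regressive

/ɲ/→[n] /ɲ/→[n] /n/→[ŋ].
Each target copies a feature from the following segment, so the direction is regressive.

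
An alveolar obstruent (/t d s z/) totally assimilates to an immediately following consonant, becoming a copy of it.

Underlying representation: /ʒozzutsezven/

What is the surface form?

/t/ before /s/ → [s] (total assimilation)
/z/ before /v/ → [v] (total assimilation)

[ʒozzussevven]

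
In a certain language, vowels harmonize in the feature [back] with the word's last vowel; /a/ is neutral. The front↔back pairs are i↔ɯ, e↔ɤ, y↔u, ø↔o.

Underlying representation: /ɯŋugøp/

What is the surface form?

[iŋygøp]

/ɯ/ harmonizes with /ø/ ([-back]) → [i]
/u/ harmonizes with /ø/ ([-back]) → [y]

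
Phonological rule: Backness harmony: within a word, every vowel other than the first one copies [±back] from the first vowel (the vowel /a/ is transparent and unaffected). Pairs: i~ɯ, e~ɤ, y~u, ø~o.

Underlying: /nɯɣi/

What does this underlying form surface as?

[nɯɣɯ]

/i/ harmonizes with /ɯ/ ([+back]) → [ɯ]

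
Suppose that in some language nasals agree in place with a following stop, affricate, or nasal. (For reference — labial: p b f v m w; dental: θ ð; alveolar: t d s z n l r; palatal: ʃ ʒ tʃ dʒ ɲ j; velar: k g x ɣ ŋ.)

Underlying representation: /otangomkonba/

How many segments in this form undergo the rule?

3

/n/ before /g/ (velar) → [ŋ]
/m/ before /k/ (velar) → [ŋ]
/n/ before /b/ (labial) → [m]
3 segments change.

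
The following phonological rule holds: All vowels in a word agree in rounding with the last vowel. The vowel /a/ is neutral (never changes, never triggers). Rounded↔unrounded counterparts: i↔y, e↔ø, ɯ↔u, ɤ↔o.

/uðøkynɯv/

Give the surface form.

/u/ harmonizes with /ɯ/ ([-round]) → [ɯ]
/ø/ harmonizes with /ɯ/ ([-round]) → [e]
/y/ harmonizes with /ɯ/ ([-round]) → [i]

[ɯðekinɯv]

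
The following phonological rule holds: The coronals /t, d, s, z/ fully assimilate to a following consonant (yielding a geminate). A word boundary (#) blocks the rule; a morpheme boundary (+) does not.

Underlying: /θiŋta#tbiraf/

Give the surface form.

/t/ before /b/ → [b] (total assimilation)

[θiŋta#bbiraf]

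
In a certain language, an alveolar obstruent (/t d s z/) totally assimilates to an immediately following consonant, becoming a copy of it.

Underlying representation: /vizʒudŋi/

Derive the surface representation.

/z/ before /ʒ/ → [ʒ] (total assimilation)
/d/ before /ŋ/ → [ŋ] (total assimilation)

[viʒʒuŋŋi]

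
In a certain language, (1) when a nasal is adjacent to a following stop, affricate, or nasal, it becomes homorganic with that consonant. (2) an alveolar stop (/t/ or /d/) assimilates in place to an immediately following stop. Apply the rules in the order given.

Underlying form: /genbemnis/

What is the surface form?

Rule 1: /n/ before /b/ (labial) → [m]
Rule 1: /m/ before /n/ (alveolar) → [n]
After rule 1: gembennis
Rule 2: no segment meets the rule's conditions; no change.

[gembennis]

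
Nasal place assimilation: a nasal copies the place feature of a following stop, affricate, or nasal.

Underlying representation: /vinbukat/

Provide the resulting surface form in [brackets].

[vimbukat]

/n/ before /b/ (labial) → [m]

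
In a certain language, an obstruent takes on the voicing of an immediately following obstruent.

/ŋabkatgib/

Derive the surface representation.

/b/ before /k/ (voiceless) → [p]
/t/ before /g/ (voiced) → [d]

[ŋapkadgib]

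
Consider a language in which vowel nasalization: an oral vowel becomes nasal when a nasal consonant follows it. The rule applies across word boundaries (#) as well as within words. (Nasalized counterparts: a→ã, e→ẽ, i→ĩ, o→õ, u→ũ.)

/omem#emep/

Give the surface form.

[õmẽm#ẽmep]

/o/ before nasal /m/ → [õ]
/e/ before nasal /m/ → [ẽ]
/e/ before nasal /m/ → [ẽ]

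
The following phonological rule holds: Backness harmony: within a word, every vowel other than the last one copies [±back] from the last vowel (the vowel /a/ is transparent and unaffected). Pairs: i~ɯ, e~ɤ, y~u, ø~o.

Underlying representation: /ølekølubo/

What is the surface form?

/ø/ harmonizes with /o/ ([+back]) → [o]
/e/ harmonizes with /o/ ([+back]) → [ɤ]
/ø/ harmonizes with /o/ ([+back]) → [o]

[olɤkolubo]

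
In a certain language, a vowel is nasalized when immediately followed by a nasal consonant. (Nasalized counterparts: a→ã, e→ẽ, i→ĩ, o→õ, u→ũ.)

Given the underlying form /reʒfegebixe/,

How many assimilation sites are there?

0

No segment meets the rule's conditions.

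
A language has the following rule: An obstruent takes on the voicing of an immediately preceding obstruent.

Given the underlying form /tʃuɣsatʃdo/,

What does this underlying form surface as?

[tʃuɣzatʃto]

/s/ after /ɣ/ (voiced) → [z]
/d/ after /tʃ/ (voiceless) → [t]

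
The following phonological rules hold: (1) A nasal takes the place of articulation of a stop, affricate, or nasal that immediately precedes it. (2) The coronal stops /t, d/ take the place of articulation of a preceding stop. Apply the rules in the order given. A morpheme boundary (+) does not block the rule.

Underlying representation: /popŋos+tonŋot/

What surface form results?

Rule 1: /ŋ/ after /p/ (labial) → [m]
Rule 1: /ŋ/ after /n/ (alveolar) → [n]
After rule 1: popmos+tonnot
Rule 2: no segment meets the rule's conditions; no change.

[popmos+tonnot]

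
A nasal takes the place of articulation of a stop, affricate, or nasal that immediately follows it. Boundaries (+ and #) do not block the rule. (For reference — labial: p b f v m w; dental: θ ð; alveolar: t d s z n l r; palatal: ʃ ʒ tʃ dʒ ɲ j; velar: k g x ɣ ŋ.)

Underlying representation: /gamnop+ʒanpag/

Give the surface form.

/m/ before /n/ (alveolar) → [n]
/n/ before /p/ (labial) → [m]

[gannop+ʒampag]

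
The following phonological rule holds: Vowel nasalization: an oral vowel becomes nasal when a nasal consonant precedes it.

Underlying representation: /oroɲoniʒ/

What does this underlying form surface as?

[oroɲõnĩʒ]

/o/ after nasal /ɲ/ → [õ]
/i/ after nasal /n/ → [ĩ]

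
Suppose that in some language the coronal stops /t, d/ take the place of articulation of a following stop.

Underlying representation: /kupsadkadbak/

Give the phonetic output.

[kupsagkabbak]

/d/ before /k/ (velar) → [g]
/d/ before /b/ (labial) → [b]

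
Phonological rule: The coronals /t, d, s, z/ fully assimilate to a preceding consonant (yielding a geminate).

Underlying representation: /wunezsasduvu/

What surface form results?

/s/ after /z/ → [z] (total assimilation)
/d/ after /s/ → [s] (total assimilation)

[wunezzassuvu]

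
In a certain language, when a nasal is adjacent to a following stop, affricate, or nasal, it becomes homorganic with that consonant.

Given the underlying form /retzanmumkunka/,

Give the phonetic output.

[retzammuŋkuŋka]

/n/ before /m/ (labial) → [m]
/m/ before /k/ (velar) → [ŋ]
/n/ before /k/ (velar) → [ŋ]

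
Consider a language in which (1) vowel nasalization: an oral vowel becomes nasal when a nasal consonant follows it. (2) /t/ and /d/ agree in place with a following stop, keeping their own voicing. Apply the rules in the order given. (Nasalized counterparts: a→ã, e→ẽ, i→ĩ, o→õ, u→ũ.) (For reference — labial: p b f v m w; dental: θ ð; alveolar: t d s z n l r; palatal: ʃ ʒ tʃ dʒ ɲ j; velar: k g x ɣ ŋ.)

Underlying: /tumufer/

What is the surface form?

Rule 1: /u/ before nasal /m/ → [ũ]
After rule 1: tũmufer
Rule 2: no segment meets the rule's conditions; no change.

[tũmufer]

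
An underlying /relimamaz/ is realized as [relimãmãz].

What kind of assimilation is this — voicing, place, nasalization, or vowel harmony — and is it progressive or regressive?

/a/→[ã] /a/→[ã].
Each target copies a feature from the preceding segment, so the direction is progressive.

nasalization, progressive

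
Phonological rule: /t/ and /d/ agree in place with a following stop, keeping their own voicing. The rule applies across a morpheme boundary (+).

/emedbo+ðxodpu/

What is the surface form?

/d/ before /b/ (labial) → [b]
/d/ before /p/ (labial) → [b]

[emebbo+ðxobpu]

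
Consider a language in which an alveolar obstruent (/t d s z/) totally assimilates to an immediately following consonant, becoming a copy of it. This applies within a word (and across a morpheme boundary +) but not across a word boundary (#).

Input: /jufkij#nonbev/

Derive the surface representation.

[jufkij#nonbev]

no segment meets the rule's conditions; no change.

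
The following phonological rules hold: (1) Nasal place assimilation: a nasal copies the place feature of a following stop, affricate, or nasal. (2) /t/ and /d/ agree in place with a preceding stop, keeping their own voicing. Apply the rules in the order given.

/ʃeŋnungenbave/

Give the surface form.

[ʃennuŋgembave]

Rule 1: /ŋ/ before /n/ (alveolar) → [n]
Rule 1: /n/ before /g/ (velar) → [ŋ]
Rule 1: /n/ before /b/ (labial) → [m]
After rule 1: ʃennuŋgembave
Rule 2: no segment meets the rule's conditions; no change.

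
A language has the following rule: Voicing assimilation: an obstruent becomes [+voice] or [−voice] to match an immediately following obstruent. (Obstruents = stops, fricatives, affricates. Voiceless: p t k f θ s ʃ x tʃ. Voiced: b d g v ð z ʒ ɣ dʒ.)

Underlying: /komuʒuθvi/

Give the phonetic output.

[komuʒuðvi]

/θ/ before /v/ (voiced) → [ð]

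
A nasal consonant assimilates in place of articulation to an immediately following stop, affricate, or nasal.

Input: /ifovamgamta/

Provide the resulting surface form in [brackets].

/m/ before /g/ (velar) → [ŋ]
/m/ before /t/ (alveolar) → [n]

[ifovaŋganta]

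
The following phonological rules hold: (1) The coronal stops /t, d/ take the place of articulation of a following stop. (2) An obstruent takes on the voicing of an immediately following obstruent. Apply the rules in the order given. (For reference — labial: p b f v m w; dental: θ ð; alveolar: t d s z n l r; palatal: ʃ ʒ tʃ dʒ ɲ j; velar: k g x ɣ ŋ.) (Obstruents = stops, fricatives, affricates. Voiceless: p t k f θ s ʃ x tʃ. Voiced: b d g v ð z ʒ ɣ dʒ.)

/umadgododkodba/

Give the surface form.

Rule 1: /d/ before /g/ (velar) → [g]
Rule 1: /d/ before /k/ (velar) → [g]
Rule 1: /d/ before /b/ (labial) → [b]
After rule 1: umaggodogkobba
Rule 2: /g/ before /k/ (voiceless) → [k]

[umaggodokkobba]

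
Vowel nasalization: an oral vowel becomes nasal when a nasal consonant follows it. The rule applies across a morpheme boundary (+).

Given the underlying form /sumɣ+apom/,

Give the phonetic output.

/u/ before nasal /m/ → [ũ]
/o/ before nasal /m/ → [õ]

[sũmɣ+apõm]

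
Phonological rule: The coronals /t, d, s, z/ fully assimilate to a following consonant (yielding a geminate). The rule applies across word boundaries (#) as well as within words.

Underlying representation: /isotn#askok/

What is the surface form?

/t/ before /n/ → [n] (total assimilation)
/s/ before /k/ → [k] (total assimilation)

[isonn#akkok]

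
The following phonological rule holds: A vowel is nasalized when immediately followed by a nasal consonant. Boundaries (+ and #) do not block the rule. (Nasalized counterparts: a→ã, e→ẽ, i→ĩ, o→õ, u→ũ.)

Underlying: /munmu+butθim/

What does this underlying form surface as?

/u/ before nasal /n/ → [ũ]
/i/ before nasal /m/ → [ĩ]

[mũnmu+butθĩm]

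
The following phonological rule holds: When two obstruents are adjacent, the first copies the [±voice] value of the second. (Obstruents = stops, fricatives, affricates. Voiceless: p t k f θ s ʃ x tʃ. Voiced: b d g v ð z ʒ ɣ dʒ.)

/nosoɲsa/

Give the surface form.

no segment meets the rule's conditions; no change.

[nosoɲsa]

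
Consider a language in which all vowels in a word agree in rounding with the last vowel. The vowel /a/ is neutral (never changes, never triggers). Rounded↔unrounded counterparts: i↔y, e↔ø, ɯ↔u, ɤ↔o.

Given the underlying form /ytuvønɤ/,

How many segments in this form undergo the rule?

/y/ harmonizes with /ɤ/ ([-round]) → [i]
/u/ harmonizes with /ɤ/ ([-round]) → [ɯ]
/ø/ harmonizes with /ɤ/ ([-round]) → [e]
3 segments change.

3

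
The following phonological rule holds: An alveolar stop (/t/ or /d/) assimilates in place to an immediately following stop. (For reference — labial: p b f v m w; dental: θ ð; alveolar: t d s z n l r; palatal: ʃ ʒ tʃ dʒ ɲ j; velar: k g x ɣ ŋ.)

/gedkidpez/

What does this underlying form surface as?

/d/ before /k/ (velar) → [g]
/d/ before /p/ (labial) → [b]

[gegkibpez]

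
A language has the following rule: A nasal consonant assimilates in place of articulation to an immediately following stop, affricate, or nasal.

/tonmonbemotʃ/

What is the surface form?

[tommombemotʃ]

/n/ before /m/ (labial) → [m]
/n/ before /b/ (labial) → [m]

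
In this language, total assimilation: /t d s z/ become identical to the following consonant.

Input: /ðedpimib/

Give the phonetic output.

/d/ before /p/ → [p] (total assimilation)

[ðeppimib]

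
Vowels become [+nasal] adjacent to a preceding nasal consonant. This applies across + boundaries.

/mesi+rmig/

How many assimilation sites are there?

2

/e/ after nasal /m/ → [ẽ]
/i/ after nasal /m/ → [ĩ]
2 segments change.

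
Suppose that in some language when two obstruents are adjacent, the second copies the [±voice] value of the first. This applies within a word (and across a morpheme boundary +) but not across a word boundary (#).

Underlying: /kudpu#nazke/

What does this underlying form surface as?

[kudbu#nazge]

/p/ after /d/ (voiced) → [b]
/k/ after /z/ (voiced) → [g]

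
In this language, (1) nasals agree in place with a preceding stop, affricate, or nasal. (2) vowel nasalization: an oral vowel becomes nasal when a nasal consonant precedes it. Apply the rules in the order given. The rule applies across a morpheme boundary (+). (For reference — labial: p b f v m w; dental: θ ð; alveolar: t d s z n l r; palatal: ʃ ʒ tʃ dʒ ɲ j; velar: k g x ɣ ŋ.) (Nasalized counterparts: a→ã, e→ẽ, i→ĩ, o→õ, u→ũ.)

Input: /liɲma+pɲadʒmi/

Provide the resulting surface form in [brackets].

Rule 1: /m/ after /ɲ/ (palatal) → [ɲ]
Rule 1: /ɲ/ after /p/ (labial) → [m]
Rule 1: /m/ after /dʒ/ (palatal) → [ɲ]
After rule 1: liɲɲa+pmadʒɲi
Rule 2: /a/ after nasal /ɲ/ → [ã]
Rule 2: /a/ after nasal /m/ → [ã]
Rule 2: /i/ after nasal /ɲ/ → [ĩ]

[liɲɲã+pmãdʒɲĩ]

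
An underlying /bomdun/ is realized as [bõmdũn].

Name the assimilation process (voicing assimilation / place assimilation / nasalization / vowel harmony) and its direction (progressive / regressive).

/o/→[õ] /u/→[ũ].
Each target copies a feature from the following segment, so the direction is regressive.

nasalization, regressive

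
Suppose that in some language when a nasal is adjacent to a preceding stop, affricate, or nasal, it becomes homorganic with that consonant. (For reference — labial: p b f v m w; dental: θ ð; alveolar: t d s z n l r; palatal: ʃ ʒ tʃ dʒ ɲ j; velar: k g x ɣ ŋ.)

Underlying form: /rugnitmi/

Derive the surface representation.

[rugŋitni]

/n/ after /g/ (velar) → [ŋ]
/m/ after /t/ (alveolar) → [n]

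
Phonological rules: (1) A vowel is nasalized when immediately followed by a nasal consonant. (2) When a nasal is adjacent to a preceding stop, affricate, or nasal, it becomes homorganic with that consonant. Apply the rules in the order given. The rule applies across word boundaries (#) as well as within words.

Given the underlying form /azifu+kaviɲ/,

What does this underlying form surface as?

Rule 1: /i/ before nasal /ɲ/ → [ĩ]
After rule 1: azifu+kavĩɲ
Rule 2: no segment meets the rule's conditions; no change.

[azifu+kavĩɲ]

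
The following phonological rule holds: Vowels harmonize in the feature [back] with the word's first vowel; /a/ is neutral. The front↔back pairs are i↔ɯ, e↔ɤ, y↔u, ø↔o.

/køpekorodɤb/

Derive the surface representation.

/o/ harmonizes with /ø/ ([-back]) → [ø]
/o/ harmonizes with /ø/ ([-back]) → [ø]
/ɤ/ harmonizes with /ø/ ([-back]) → [e]

[køpekørødeb]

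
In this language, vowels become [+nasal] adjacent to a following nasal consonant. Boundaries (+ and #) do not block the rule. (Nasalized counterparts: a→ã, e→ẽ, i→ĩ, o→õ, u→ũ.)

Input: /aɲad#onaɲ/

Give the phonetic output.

[ãɲad#õnãɲ]

/a/ before nasal /ɲ/ → [ã]
/o/ before nasal /n/ → [õ]
/a/ before nasal /ɲ/ → [ã]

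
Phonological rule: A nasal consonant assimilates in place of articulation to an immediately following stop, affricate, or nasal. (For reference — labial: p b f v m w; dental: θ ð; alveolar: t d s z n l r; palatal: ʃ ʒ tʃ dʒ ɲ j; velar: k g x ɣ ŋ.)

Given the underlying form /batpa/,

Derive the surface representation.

no segment meets the rule's conditions; no change.

[batpa]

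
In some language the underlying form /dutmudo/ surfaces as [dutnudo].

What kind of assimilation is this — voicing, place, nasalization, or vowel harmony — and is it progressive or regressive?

/m/→[n].
Each target copies a feature from the preceding segment, so the direction is progressive.

place assimilation, progressive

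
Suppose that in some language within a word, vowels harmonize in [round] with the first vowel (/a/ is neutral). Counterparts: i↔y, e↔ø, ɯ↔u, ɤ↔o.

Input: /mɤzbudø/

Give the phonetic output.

[mɤzbɯde]

/u/ harmonizes with /ɤ/ ([-round]) → [ɯ]
/ø/ harmonizes with /ɤ/ ([-round]) → [e]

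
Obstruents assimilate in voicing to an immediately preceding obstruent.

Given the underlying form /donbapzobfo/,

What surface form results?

[donbapsobvo]

/z/ after /p/ (voiceless) → [s]
/f/ after /b/ (voiced) → [v]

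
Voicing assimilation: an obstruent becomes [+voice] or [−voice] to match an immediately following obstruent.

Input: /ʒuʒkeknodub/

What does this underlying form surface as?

/ʒ/ before /k/ (voiceless) → [ʃ]

[ʒuʃkeknodub]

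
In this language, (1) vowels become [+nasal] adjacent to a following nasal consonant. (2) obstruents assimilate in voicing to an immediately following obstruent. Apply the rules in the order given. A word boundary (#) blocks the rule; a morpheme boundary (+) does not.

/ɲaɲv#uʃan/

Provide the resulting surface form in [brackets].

Rule 1: /a/ before nasal /ɲ/ → [ã]
Rule 1: /a/ before nasal /n/ → [ã]
After rule 1: ɲãɲv#uʃãn
Rule 2: no segment meets the rule's conditions; no change.

[ɲãɲv#uʃãn]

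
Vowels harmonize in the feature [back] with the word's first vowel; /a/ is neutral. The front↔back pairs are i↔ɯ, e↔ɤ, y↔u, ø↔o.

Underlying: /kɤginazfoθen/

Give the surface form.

[kɤgɯnazfoθɤn]

/i/ harmonizes with /ɤ/ ([+back]) → [ɯ]
/e/ harmonizes with /ɤ/ ([+back]) → [ɤ]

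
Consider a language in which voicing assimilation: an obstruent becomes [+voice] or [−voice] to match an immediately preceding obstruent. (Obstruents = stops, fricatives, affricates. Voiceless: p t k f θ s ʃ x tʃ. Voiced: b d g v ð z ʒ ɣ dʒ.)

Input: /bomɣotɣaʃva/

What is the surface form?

[bomɣotxaʃfa]

/ɣ/ after /t/ (voiceless) → [x]
/v/ after /ʃ/ (voiceless) → [f]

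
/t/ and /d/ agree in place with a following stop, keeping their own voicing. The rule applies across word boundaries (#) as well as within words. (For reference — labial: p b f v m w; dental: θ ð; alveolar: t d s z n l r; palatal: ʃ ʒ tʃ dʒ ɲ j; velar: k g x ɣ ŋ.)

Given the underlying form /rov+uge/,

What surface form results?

no segment meets the rule's conditions; no change.

[rov+uge]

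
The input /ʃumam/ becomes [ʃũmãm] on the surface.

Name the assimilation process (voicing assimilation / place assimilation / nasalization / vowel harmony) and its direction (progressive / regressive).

/u/→[ũ] /a/→[ã].
Each target copies a feature from the following segment, so the direction is regressive.

nasalization, regressive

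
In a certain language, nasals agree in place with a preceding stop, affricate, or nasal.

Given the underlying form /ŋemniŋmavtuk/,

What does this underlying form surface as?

/n/ after /m/ (labial) → [m]
/m/ after /ŋ/ (velar) → [ŋ]

[ŋemmiŋŋavtuk]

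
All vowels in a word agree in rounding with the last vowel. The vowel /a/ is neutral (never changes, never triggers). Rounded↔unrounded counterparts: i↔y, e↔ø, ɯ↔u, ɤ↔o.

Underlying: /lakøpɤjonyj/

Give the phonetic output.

[lakøpojonyj]

/ɤ/ harmonizes with /y/ ([+round]) → [o]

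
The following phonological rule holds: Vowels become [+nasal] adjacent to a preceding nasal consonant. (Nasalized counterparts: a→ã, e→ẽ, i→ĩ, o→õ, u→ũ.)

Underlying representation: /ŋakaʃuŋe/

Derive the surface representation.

[ŋãkaʃuŋẽ]

/a/ after nasal /ŋ/ → [ã]
/e/ after nasal /ŋ/ → [ẽ]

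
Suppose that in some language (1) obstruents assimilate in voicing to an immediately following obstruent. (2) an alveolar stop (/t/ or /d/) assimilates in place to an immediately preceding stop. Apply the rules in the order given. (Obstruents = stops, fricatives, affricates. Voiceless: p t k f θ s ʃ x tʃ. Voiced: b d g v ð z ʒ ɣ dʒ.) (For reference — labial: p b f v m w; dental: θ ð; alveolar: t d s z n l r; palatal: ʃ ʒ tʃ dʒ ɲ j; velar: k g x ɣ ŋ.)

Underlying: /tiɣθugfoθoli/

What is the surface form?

[tixθukfoθoli]

Rule 1: /ɣ/ before /θ/ (voiceless) → [x]
Rule 1: /g/ before /f/ (voiceless) → [k]
After rule 1: tixθukfoθoli
Rule 2: no segment meets the rule's conditions; no change.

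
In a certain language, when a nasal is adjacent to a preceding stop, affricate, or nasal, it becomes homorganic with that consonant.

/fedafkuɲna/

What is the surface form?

/n/ after /ɲ/ (palatal) → [ɲ]

[fedafkuɲɲa]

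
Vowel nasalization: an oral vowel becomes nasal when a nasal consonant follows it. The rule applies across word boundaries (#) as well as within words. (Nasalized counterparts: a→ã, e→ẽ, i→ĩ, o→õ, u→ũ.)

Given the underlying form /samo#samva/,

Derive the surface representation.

/a/ before nasal /m/ → [ã]
/a/ before nasal /m/ → [ã]

[sãmo#sãmva]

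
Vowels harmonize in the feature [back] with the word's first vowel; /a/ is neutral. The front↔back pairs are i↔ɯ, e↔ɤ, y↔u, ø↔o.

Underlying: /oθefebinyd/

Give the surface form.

[oθɤfɤbɯnud]

/e/ harmonizes with /o/ ([+back]) → [ɤ]
/e/ harmonizes with /o/ ([+back]) → [ɤ]
/i/ harmonizes with /o/ ([+back]) → [ɯ]
/y/ harmonizes with /o/ ([+back]) → [u]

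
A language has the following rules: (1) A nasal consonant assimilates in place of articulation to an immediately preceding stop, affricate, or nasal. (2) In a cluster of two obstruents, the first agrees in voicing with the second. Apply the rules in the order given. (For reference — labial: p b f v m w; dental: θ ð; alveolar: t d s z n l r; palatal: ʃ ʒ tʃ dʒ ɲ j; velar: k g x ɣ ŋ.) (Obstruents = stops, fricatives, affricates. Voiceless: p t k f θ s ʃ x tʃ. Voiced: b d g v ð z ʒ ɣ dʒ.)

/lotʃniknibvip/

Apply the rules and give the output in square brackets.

[lotʃɲikŋibvip]

Rule 1: /n/ after /tʃ/ (palatal) → [ɲ]
Rule 1: /n/ after /k/ (velar) → [ŋ]
After rule 1: lotʃɲikŋibvip
Rule 2: no segment meets the rule's conditions; no change.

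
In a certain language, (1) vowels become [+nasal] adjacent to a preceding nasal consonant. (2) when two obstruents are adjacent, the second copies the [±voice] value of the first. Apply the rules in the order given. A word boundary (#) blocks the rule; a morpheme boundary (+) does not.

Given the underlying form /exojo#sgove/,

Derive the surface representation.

[exojo#skove]

Rule 1: no segment meets the rule's conditions; no change.
After rule 1: exojo#sgove
Rule 2: /g/ after /s/ (voiceless) → [k]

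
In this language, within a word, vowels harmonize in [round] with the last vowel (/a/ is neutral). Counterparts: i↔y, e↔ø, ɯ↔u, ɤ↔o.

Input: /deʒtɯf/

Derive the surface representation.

[deʒtɯf]

no segment meets the rule's conditions; no change.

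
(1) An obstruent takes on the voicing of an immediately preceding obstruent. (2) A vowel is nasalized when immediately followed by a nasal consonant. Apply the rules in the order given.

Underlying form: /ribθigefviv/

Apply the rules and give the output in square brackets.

[ribðigeffiv]

Rule 1: /θ/ after /b/ (voiced) → [ð]
Rule 1: /v/ after /f/ (voiceless) → [f]
After rule 1: ribðigeffiv
Rule 2: no segment meets the rule's conditions; no change.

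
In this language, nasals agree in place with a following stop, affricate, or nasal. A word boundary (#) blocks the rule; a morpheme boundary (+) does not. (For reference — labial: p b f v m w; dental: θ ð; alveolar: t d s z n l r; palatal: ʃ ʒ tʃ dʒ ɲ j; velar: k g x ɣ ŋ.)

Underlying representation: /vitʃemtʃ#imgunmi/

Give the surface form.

[vitʃeɲtʃ#iŋgummi]

/m/ before /tʃ/ (palatal) → [ɲ]
/m/ before /g/ (velar) → [ŋ]
/n/ before /m/ (labial) → [m]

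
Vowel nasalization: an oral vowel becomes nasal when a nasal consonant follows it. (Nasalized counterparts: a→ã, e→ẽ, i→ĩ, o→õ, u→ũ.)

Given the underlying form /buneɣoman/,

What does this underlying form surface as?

/u/ before nasal /n/ → [ũ]
/o/ before nasal /m/ → [õ]
/a/ before nasal /n/ → [ã]

[bũneɣõmãn]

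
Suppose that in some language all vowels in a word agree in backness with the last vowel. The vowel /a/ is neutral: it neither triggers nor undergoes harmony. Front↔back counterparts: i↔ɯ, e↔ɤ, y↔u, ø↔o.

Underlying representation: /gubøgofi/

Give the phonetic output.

[gybøgøfi]

/u/ harmonizes with /i/ ([-back]) → [y]
/o/ harmonizes with /i/ ([-back]) → [ø]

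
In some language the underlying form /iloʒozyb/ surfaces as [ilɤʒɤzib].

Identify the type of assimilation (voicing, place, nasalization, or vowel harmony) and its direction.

/o/→[ɤ] /o/→[ɤ] /y/→[i].
Vowels agree with the first vowel, so the harmony is progressive.

vowel harmony, progressive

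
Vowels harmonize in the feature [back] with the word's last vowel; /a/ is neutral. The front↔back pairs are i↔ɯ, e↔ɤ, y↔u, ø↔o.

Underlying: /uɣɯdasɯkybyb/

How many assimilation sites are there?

3

/u/ harmonizes with /y/ ([-back]) → [y]
/ɯ/ harmonizes with /y/ ([-back]) → [i]
/ɯ/ harmonizes with /y/ ([-back]) → [i]
3 segments change.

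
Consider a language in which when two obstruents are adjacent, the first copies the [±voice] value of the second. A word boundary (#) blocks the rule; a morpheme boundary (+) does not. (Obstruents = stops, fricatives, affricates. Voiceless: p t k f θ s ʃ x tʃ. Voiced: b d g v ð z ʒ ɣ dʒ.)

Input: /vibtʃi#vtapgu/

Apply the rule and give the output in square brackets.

[viptʃi#ftabgu]

/b/ before /tʃ/ (voiceless) → [p]
/v/ before /t/ (voiceless) → [f]
/p/ before /g/ (voiced) → [b]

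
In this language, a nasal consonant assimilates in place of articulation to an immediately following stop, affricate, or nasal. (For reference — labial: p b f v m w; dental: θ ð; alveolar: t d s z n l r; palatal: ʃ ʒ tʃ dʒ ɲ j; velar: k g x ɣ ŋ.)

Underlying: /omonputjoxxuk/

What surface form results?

/n/ before /p/ (labial) → [m]

[omomputjoxxuk]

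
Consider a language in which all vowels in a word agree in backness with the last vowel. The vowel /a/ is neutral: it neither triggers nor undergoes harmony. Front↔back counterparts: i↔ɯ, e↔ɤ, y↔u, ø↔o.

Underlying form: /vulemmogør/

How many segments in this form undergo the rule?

2

/u/ harmonizes with /ø/ ([-back]) → [y]
/o/ harmonizes with /ø/ ([-back]) → [ø]
2 segments change.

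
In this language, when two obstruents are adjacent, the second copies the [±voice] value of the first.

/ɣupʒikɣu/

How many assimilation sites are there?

2

/ʒ/ after /p/ (voiceless) → [ʃ]
/ɣ/ after /k/ (voiceless) → [x]
2 segments change.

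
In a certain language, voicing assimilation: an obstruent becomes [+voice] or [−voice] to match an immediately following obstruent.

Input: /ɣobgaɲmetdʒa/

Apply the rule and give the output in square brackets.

/t/ before /dʒ/ (voiced) → [d]

[ɣobgaɲmeddʒa]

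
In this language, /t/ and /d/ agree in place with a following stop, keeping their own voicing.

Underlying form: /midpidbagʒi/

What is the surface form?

/d/ before /p/ (labial) → [b]
/d/ before /b/ (labial) → [b]

[mibpibbagʒi]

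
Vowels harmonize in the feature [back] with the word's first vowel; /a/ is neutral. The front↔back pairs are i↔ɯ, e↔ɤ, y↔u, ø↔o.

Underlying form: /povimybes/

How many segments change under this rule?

/i/ harmonizes with /o/ ([+back]) → [ɯ]
/y/ harmonizes with /o/ ([+back]) → [u]
/e/ harmonizes with /o/ ([+back]) → [ɤ]
3 segments change.

3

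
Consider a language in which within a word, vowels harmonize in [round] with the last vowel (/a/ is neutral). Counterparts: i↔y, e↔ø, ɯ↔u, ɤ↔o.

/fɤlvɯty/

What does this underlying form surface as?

/ɤ/ harmonizes with /y/ ([+round]) → [o]
/ɯ/ harmonizes with /y/ ([+round]) → [u]

[folvuty]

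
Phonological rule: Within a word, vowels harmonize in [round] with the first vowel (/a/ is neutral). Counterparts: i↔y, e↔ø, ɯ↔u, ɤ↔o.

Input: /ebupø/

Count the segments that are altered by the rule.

2

/u/ harmonizes with /e/ ([-round]) → [ɯ]
/ø/ harmonizes with /e/ ([-round]) → [e]
2 segments change.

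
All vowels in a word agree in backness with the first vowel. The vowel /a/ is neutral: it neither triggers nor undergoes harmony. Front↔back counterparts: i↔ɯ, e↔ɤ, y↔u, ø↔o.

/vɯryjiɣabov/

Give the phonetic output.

[vɯrujɯɣabov]

/y/ harmonizes with /ɯ/ ([+back]) → [u]
/i/ harmonizes with /ɯ/ ([+back]) → [ɯ]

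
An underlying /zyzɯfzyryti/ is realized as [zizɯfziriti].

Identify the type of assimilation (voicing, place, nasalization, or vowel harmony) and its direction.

/y/→[i] /y/→[i] /y/→[i].
Vowels agree with the last vowel, so the harmony is regressive.

vowel harmony, regressive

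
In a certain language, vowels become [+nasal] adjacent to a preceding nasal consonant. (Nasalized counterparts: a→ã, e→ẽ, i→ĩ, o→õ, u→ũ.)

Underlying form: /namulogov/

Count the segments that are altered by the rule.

/a/ after nasal /n/ → [ã]
/u/ after nasal /m/ → [ũ]
2 segments change.

2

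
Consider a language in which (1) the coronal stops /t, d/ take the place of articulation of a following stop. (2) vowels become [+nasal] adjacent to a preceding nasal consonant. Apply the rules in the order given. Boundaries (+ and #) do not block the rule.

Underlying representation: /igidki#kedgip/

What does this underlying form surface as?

Rule 1: /d/ before /k/ (velar) → [g]
Rule 1: /d/ before /g/ (velar) → [g]
After rule 1: igigki#keggip
Rule 2: no segment meets the rule's conditions; no change.

[igigki#keggip]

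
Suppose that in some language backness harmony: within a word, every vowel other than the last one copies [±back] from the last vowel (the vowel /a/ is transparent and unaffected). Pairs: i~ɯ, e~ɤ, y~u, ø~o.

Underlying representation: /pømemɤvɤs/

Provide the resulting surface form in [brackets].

/ø/ harmonizes with /ɤ/ ([+back]) → [o]
/e/ harmonizes with /ɤ/ ([+back]) → [ɤ]

[pomɤmɤvɤs]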